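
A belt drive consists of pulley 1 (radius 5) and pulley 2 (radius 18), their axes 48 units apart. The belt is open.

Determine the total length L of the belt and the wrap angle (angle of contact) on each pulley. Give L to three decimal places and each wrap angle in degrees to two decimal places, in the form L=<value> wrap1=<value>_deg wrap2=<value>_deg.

open belt: β = asin((r2−r1)/C) = asin(13/48) = 15.7139°
wrap1 = π − 2β = 148.5723°
wrap2 = π + 2β = 211.4277°
tangent length = C·cosβ = 46.2061
L = r1·wrap1 + r2·wrap2 + 2·C·cosβ = 5·2.5931 + 18·3.6901 + 2·46.2061 = 171.7995

L=171.799 wrap1=148.57_deg wrap2=211.43_deg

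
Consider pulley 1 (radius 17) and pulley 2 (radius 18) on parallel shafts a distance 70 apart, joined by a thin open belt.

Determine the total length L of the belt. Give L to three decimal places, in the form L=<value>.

L=249.970

open belt: β = asin((r2−r1)/C) = asin(1/70) = 0.8185°
wrap1 = π − 2β = 178.3629°
wrap2 = π + 2β = 181.6371°
tangent length = C·cosβ = 69.9929
L = r1·wrap1 + r2·wrap2 + 2·C·cosβ = 17·3.1130 + 18·3.1702 + 2·69.9929 = 249.9700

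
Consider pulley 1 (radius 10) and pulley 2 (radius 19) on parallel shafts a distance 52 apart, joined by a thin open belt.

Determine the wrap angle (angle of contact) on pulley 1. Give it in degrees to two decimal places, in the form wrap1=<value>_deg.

wrap1=160.07_deg

open belt: β = asin((r2−r1)/C) = asin(9/52) = 9.9668°
wrap1 = π − 2β = 160.0665°
wrap2 = π + 2β = 199.9335°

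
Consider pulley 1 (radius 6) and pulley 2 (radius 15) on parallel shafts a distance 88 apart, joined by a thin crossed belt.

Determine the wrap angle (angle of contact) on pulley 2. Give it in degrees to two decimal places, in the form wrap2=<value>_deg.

crossed belt: β = asin((r1+r2)/C) = asin(21/88) = 13.8061°
wrap1 = wrap2 = π + 2β = 207.6121°

wrap2=207.61_deg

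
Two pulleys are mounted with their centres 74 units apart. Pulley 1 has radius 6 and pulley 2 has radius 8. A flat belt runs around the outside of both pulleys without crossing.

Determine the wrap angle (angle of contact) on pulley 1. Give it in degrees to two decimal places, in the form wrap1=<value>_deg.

open belt: β = asin((r2−r1)/C) = asin(2/74) = 1.5487°
wrap1 = π − 2β = 176.9026°
wrap2 = π + 2β = 183.0974°

wrap1=176.90_deg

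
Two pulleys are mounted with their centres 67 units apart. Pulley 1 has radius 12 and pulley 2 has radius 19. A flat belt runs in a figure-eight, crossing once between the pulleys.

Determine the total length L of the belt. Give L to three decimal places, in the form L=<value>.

L=246.007

crossed belt: β = asin((r1+r2)/C) = asin(31/67) = 27.5606°
wrap1 = wrap2 = π + 2β = 235.1212°
tangent length = C·cosβ = 59.3970
L = (r1+r2)·wrap + 2·C·cosβ = 31·4.1036 + 2·59.3970 = 246.0068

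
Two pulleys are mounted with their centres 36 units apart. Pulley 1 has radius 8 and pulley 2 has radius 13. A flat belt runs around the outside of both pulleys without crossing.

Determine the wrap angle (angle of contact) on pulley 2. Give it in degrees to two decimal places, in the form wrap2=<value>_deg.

wrap2=195.97_deg

open belt: β = asin((r2−r1)/C) = asin(5/36) = 7.9836°
wrap1 = π − 2β = 164.0329°
wrap2 = π + 2β = 195.9671°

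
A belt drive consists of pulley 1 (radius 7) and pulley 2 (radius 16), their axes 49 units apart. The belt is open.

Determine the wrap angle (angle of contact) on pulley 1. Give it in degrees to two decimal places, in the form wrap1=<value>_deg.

open belt: β = asin((r2−r1)/C) = asin(9/49) = 10.5838°
wrap1 = π − 2β = 158.8324°
wrap2 = π + 2β = 201.1676°

wrap1=158.83_deg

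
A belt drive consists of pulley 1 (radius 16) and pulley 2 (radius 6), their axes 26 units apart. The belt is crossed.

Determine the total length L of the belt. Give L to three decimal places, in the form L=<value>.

L=141.212

crossed belt: β = asin((r1+r2)/C) = asin(22/26) = 57.7958°
wrap1 = wrap2 = π + 2β = 295.5915°
tangent length = C·cosβ = 13.8564
L = (r1+r2)·wrap + 2·C·cosβ = 22·5.1590 + 2·13.8564 = 141.2118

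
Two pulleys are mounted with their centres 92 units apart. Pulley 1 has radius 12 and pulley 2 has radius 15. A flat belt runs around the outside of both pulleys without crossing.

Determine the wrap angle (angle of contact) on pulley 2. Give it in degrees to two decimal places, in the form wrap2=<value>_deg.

wrap2=183.74_deg

open belt: β = asin((r2−r1)/C) = asin(3/92) = 1.8687°
wrap1 = π − 2β = 176.2627°
wrap2 = π + 2β = 183.7373°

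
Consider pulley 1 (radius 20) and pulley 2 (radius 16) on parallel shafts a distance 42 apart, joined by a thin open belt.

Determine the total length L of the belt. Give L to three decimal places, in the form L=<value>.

open belt: β = asin((r2−r1)/C) = asin(-4/42) = -5.4650°
wrap1 = π − 2β = 190.9300°
wrap2 = π + 2β = 169.0700°
tangent length = C·cosβ = 41.8091
L = r1·wrap1 + r2·wrap2 + 2·C·cosβ = 20·3.3324 + 16·2.9508 + 2·41.8091 = 197.4786

L=197.479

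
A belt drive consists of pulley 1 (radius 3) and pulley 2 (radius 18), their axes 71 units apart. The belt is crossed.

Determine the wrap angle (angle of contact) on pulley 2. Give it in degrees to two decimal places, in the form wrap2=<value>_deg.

wrap2=214.41_deg

crossed belt: β = asin((r1+r2)/C) = asin(21/71) = 17.2040°
wrap1 = wrap2 = π + 2β = 214.4080°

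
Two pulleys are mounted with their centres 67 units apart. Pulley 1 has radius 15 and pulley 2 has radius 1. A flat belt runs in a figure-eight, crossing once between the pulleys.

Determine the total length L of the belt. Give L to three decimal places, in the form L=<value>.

crossed belt: β = asin((r1+r2)/C) = asin(16/67) = 13.8161°
wrap1 = wrap2 = π + 2β = 207.6322°
tangent length = C·cosβ = 65.0615
L = (r1+r2)·wrap + 2·C·cosβ = 16·3.6239 + 2·65.0615 = 188.1049

L=188.105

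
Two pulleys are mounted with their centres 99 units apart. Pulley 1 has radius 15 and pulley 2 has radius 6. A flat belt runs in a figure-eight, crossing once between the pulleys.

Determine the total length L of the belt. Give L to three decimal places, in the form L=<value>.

L=268.445

crossed belt: β = asin((r1+r2)/C) = asin(21/99) = 12.2467°
wrap1 = wrap2 = π + 2β = 204.4934°
tangent length = C·cosβ = 96.7471
L = (r1+r2)·wrap + 2·C·cosβ = 21·3.5691 + 2·96.7471 = 268.4449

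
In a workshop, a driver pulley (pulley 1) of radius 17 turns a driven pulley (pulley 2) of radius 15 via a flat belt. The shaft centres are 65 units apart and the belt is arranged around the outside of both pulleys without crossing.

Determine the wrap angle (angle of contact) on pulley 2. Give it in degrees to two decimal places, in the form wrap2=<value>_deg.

wrap2=176.47_deg

open belt: β = asin((r2−r1)/C) = asin(-2/65) = -1.7632°
wrap1 = π − 2β = 183.5265°
wrap2 = π + 2β = 176.4735°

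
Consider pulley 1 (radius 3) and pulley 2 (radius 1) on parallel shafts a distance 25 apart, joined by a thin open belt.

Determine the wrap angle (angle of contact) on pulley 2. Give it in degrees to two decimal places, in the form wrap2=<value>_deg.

open belt: β = asin((r2−r1)/C) = asin(-2/25) = -4.5886°
wrap1 = π − 2β = 189.1771°
wrap2 = π + 2β = 170.8229°

wrap2=170.82_deg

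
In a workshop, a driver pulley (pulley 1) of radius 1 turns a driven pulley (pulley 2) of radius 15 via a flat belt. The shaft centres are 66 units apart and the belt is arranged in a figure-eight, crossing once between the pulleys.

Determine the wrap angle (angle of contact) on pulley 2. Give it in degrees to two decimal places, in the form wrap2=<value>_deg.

wrap2=208.06_deg

crossed belt: β = asin((r1+r2)/C) = asin(16/66) = 14.0297°
wrap1 = wrap2 = π + 2β = 208.0593°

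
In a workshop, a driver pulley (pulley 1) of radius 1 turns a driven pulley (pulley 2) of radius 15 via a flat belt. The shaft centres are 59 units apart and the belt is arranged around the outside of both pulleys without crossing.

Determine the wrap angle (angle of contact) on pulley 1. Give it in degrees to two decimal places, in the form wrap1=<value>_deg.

open belt: β = asin((r2−r1)/C) = asin(14/59) = 13.7265°
wrap1 = π − 2β = 152.5469°
wrap2 = π + 2β = 207.4531°

wrap1=152.55_deg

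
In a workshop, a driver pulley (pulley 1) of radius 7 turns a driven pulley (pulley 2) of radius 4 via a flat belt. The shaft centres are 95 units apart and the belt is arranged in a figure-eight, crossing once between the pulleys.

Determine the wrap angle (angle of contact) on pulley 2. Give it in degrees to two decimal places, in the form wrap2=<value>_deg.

wrap2=193.30_deg

crossed belt: β = asin((r1+r2)/C) = asin(11/95) = 6.6492°
wrap1 = wrap2 = π + 2β = 193.2983°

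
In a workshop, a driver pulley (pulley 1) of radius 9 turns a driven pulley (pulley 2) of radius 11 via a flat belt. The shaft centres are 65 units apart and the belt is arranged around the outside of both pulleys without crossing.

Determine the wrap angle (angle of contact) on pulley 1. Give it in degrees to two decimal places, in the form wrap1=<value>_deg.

open belt: β = asin((r2−r1)/C) = asin(2/65) = 1.7632°
wrap1 = π − 2β = 176.4735°
wrap2 = π + 2β = 183.5265°

wrap1=176.47_deg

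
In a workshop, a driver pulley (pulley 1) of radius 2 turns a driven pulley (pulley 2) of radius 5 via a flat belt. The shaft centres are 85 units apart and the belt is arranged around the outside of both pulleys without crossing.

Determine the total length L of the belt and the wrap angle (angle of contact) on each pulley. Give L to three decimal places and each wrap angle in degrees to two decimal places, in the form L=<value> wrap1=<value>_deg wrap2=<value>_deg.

open belt: β = asin((r2−r1)/C) = asin(3/85) = 2.0226°
wrap1 = π − 2β = 175.9548°
wrap2 = π + 2β = 184.0452°
tangent length = C·cosβ = 84.9470
L = r1·wrap1 + r2·wrap2 + 2·C·cosβ = 2·3.0710 + 5·3.2122 + 2·84.9470 = 192.0970

L=192.097 wrap1=175.95_deg wrap2=184.05_deg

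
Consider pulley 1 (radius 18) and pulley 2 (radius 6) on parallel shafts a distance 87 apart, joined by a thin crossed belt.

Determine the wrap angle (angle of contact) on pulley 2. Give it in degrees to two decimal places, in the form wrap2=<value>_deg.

wrap2=212.03_deg

crossed belt: β = asin((r1+r2)/C) = asin(24/87) = 16.0134°
wrap1 = wrap2 = π + 2β = 212.0268°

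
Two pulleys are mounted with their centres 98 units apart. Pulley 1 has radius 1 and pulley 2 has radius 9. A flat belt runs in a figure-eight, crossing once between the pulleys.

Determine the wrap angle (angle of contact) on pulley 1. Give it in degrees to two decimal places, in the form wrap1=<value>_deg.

crossed belt: β = asin((r1+r2)/C) = asin(10/98) = 5.8567°
wrap1 = wrap2 = π + 2β = 191.7134°

wrap1=191.71_deg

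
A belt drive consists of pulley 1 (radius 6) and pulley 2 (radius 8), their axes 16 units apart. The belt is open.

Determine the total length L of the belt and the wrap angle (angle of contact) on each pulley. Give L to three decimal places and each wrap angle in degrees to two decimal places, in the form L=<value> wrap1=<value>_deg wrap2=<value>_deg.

L=76.233 wrap1=165.64_deg wrap2=194.36_deg

open belt: β = asin((r2−r1)/C) = asin(2/16) = 7.1808°
wrap1 = π − 2β = 165.6385°
wrap2 = π + 2β = 194.3615°
tangent length = C·cosβ = 15.8745
L = r1·wrap1 + r2·wrap2 + 2·C·cosβ = 6·2.8909 + 8·3.3922 + 2·15.8745 = 76.2326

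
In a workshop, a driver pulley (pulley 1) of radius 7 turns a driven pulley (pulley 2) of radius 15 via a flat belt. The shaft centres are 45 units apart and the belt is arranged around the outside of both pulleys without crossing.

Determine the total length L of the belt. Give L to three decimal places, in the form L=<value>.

L=160.541

open belt: β = asin((r2−r1)/C) = asin(8/45) = 10.2403°
wrap1 = π − 2β = 159.5193°
wrap2 = π + 2β = 200.4807°
tangent length = C·cosβ = 44.2832
L = r1·wrap1 + r2·wrap2 + 2·C·cosβ = 7·2.7841 + 15·3.4990 + 2·44.2832 = 160.5410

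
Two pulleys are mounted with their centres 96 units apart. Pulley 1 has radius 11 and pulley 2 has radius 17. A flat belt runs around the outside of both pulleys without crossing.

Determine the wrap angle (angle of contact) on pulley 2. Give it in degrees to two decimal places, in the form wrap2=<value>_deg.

wrap2=187.17_deg

open belt: β = asin((r2−r1)/C) = asin(6/96) = 3.5833°
wrap1 = π − 2β = 172.8334°
wrap2 = π + 2β = 187.1666°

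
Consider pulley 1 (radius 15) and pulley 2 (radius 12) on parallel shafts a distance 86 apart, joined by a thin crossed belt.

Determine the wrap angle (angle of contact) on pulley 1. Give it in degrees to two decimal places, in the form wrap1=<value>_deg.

crossed belt: β = asin((r1+r2)/C) = asin(27/86) = 18.2976°
wrap1 = wrap2 = π + 2β = 216.5953°

wrap1=216.60_deg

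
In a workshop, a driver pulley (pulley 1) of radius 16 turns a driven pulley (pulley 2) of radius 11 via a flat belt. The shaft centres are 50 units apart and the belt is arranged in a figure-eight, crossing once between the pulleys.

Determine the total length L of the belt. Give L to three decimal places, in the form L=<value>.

L=199.793

crossed belt: β = asin((r1+r2)/C) = asin(27/50) = 32.6836°
wrap1 = wrap2 = π + 2β = 245.3673°
tangent length = C·cosβ = 42.0833
L = (r1+r2)·wrap + 2·C·cosβ = 27·4.2825 + 2·42.0833 = 199.7931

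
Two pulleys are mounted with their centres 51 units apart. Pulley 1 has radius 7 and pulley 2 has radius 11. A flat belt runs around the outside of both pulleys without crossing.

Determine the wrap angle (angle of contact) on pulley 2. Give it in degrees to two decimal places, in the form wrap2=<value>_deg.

open belt: β = asin((r2−r1)/C) = asin(4/51) = 4.4984°
wrap1 = π − 2β = 171.0032°
wrap2 = π + 2β = 188.9968°

wrap2=189.00_deg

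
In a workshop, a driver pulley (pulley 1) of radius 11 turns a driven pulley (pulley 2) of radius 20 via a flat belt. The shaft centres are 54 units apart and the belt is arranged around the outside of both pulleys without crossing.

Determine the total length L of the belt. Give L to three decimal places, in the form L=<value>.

L=206.893

open belt: β = asin((r2−r1)/C) = asin(9/54) = 9.5941°
wrap1 = π − 2β = 160.8119°
wrap2 = π + 2β = 199.1881°
tangent length = C·cosβ = 53.2447
L = r1·wrap1 + r2·wrap2 + 2·C·cosβ = 11·2.8067 + 20·3.4765 + 2·53.2447 = 206.8929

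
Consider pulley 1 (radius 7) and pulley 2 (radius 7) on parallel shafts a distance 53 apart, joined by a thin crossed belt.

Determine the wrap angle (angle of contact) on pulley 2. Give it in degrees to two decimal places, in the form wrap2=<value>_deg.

wrap2=210.63_deg

crossed belt: β = asin((r1+r2)/C) = asin(14/53) = 15.3165°
wrap1 = wrap2 = π + 2β = 210.6330°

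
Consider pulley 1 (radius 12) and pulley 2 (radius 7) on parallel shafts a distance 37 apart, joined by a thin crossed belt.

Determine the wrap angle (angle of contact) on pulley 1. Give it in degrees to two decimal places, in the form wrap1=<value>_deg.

crossed belt: β = asin((r1+r2)/C) = asin(19/37) = 30.8981°
wrap1 = wrap2 = π + 2β = 241.7963°

wrap1=241.80_deg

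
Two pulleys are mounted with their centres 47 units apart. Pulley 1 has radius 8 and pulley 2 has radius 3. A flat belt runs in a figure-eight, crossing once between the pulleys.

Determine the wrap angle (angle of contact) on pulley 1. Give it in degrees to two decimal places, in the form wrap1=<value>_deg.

crossed belt: β = asin((r1+r2)/C) = asin(11/47) = 13.5352°
wrap1 = wrap2 = π + 2β = 207.0704°

wrap1=207.07_deg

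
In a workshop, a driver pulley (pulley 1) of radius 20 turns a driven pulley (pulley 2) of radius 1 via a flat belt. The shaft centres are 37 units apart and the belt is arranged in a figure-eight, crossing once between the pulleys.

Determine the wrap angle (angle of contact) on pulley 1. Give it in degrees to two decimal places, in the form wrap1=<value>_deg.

wrap1=249.16_deg

crossed belt: β = asin((r1+r2)/C) = asin(21/37) = 34.5808°
wrap1 = wrap2 = π + 2β = 249.1616°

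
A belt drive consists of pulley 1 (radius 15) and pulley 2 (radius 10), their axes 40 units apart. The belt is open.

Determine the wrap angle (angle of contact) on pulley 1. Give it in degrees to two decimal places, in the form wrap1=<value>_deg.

open belt: β = asin((r2−r1)/C) = asin(-5/40) = -7.1808°
wrap1 = π − 2β = 194.3615°
wrap2 = π + 2β = 165.6385°

wrap1=194.36_deg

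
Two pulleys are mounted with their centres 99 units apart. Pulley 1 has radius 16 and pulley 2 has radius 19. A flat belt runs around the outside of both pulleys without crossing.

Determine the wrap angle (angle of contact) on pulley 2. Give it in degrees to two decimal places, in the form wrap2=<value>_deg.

wrap2=183.47_deg

open belt: β = asin((r2−r1)/C) = asin(3/99) = 1.7365°
wrap1 = π − 2β = 176.5270°
wrap2 = π + 2β = 183.4730°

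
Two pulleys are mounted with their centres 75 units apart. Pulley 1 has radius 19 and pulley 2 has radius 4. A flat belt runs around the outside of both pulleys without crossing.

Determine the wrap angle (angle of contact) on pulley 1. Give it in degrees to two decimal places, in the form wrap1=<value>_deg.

open belt: β = asin((r2−r1)/C) = asin(-15/75) = -11.5370°
wrap1 = π − 2β = 203.0739°
wrap2 = π + 2β = 156.9261°

wrap1=203.07_deg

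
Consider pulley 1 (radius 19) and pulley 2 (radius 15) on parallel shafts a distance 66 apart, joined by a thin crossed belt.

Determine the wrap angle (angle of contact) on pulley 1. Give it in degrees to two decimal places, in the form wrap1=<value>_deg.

wrap1=242.02_deg

crossed belt: β = asin((r1+r2)/C) = asin(34/66) = 31.0076°
wrap1 = wrap2 = π + 2β = 242.0152°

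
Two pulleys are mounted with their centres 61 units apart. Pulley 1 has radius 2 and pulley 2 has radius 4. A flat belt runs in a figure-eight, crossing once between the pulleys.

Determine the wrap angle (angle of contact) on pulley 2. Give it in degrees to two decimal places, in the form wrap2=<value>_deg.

wrap2=191.29_deg

crossed belt: β = asin((r1+r2)/C) = asin(6/61) = 5.6448°
wrap1 = wrap2 = π + 2β = 191.2896°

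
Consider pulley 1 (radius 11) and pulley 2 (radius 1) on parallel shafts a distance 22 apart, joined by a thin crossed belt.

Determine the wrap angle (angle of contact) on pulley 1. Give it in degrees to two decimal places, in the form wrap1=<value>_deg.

wrap1=246.11_deg

crossed belt: β = asin((r1+r2)/C) = asin(12/22) = 33.0557°
wrap1 = wrap2 = π + 2β = 246.1115°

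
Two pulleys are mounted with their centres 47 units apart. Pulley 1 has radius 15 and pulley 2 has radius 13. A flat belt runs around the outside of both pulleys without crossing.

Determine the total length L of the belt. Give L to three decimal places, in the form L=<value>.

L=182.050

open belt: β = asin((r2−r1)/C) = asin(-2/47) = -2.4389°
wrap1 = π − 2β = 184.8777°
wrap2 = π + 2β = 175.1223°
tangent length = C·cosβ = 46.9574
L = r1·wrap1 + r2·wrap2 + 2·C·cosβ = 15·3.2267 + 13·3.0565 + 2·46.9574 = 182.0497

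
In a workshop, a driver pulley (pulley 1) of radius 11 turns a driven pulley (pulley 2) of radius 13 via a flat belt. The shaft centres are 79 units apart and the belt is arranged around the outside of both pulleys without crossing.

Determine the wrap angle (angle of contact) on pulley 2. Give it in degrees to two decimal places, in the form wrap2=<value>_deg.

wrap2=182.90_deg

open belt: β = asin((r2−r1)/C) = asin(2/79) = 1.4507°
wrap1 = π − 2β = 177.0986°
wrap2 = π + 2β = 182.9014°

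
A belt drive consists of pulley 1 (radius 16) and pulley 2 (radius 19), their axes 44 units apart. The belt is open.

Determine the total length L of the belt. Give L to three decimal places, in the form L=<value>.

L=198.160

open belt: β = asin((r2−r1)/C) = asin(3/44) = 3.9096°
wrap1 = π − 2β = 172.1809°
wrap2 = π + 2β = 187.8191°
tangent length = C·cosβ = 43.8976
L = r1·wrap1 + r2·wrap2 + 2·C·cosβ = 16·3.0051 + 19·3.2781 + 2·43.8976 = 198.1604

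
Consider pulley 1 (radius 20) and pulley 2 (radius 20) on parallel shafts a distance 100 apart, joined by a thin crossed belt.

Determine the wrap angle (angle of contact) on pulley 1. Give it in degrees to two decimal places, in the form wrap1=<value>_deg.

crossed belt: β = asin((r1+r2)/C) = asin(40/100) = 23.5782°
wrap1 = wrap2 = π + 2β = 227.1564°

wrap1=227.16_deg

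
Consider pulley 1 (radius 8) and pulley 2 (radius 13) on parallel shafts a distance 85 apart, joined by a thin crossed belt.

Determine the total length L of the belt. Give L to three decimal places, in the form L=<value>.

crossed belt: β = asin((r1+r2)/C) = asin(21/85) = 14.3035°
wrap1 = wrap2 = π + 2β = 208.6071°
tangent length = C·cosβ = 82.3650
L = (r1+r2)·wrap + 2·C·cosβ = 21·3.6409 + 2·82.3650 = 241.1886

L=241.189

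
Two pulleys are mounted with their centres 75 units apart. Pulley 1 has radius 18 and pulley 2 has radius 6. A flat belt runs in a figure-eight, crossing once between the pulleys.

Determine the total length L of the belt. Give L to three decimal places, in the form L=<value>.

L=233.146

crossed belt: β = asin((r1+r2)/C) = asin(24/75) = 18.6629°
wrap1 = wrap2 = π + 2β = 217.3258°
tangent length = C·cosβ = 71.0563
L = (r1+r2)·wrap + 2·C·cosβ = 24·3.7931 + 2·71.0563 = 233.1459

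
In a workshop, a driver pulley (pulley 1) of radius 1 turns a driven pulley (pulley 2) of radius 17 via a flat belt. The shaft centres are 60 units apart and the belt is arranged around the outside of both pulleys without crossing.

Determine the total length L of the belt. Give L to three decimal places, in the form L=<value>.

open belt: β = asin((r2−r1)/C) = asin(16/60) = 15.4660°
wrap1 = π − 2β = 149.0680°
wrap2 = π + 2β = 210.9320°
tangent length = C·cosβ = 57.8273
L = r1·wrap1 + r2·wrap2 + 2·C·cosβ = 1·2.6017 + 17·3.6815 + 2·57.8273 = 180.8412

L=180.841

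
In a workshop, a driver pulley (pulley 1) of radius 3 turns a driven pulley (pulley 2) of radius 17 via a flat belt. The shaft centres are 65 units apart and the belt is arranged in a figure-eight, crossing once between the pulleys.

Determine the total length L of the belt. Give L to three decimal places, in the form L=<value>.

L=199.036

crossed belt: β = asin((r1+r2)/C) = asin(20/65) = 17.9202°
wrap1 = wrap2 = π + 2β = 215.8404°
tangent length = C·cosβ = 61.8466
L = (r1+r2)·wrap + 2·C·cosβ = 20·3.7671 + 2·61.8466 = 199.0357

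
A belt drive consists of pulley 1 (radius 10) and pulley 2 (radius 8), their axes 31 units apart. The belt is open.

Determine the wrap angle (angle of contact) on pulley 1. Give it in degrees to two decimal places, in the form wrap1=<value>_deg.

open belt: β = asin((r2−r1)/C) = asin(-2/31) = -3.6991°
wrap1 = π − 2β = 187.3981°
wrap2 = π + 2β = 172.6019°

wrap1=187.40_deg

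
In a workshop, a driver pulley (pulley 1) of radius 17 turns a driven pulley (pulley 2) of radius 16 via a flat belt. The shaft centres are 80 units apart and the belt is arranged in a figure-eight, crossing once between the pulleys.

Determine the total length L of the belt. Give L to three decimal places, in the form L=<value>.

L=277.489

crossed belt: β = asin((r1+r2)/C) = asin(33/80) = 24.3620°
wrap1 = wrap2 = π + 2β = 228.7240°
tangent length = C·cosβ = 72.8766
L = (r1+r2)·wrap + 2·C·cosβ = 33·3.9920 + 2·72.8766 = 277.4888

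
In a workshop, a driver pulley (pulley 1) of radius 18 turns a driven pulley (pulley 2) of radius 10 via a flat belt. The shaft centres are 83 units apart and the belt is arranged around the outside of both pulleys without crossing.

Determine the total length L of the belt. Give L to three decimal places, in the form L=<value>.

open belt: β = asin((r2−r1)/C) = asin(-8/83) = -5.5311°
wrap1 = π − 2β = 191.0621°
wrap2 = π + 2β = 168.9379°
tangent length = C·cosβ = 82.6136
L = r1·wrap1 + r2·wrap2 + 2·C·cosβ = 18·3.3347 + 10·2.9485 + 2·82.6136 = 254.7363

L=254.736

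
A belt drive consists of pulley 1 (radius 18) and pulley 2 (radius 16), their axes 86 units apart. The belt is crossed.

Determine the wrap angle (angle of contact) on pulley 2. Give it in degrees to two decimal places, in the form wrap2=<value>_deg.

crossed belt: β = asin((r1+r2)/C) = asin(34/86) = 23.2877°
wrap1 = wrap2 = π + 2β = 226.5755°

wrap2=226.58_deg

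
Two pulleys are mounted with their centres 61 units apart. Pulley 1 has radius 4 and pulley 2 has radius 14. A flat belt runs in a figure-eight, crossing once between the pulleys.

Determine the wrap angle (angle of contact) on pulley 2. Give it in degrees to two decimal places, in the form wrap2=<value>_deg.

crossed belt: β = asin((r1+r2)/C) = asin(18/61) = 17.1625°
wrap1 = wrap2 = π + 2β = 214.3249°

wrap2=214.32_deg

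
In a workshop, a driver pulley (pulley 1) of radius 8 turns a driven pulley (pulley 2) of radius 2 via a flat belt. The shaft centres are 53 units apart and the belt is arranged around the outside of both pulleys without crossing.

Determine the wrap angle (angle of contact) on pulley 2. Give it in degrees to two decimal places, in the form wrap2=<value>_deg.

open belt: β = asin((r2−r1)/C) = asin(-6/53) = -6.5002°
wrap1 = π − 2β = 193.0005°
wrap2 = π + 2β = 166.9995°

wrap2=167.00_deg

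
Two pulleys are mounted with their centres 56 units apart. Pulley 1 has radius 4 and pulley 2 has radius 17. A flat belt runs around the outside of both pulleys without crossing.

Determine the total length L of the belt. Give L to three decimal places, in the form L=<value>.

L=181.005

open belt: β = asin((r2−r1)/C) = asin(13/56) = 13.4233°
wrap1 = π − 2β = 153.1535°
wrap2 = π + 2β = 206.8465°
tangent length = C·cosβ = 54.4702
L = r1·wrap1 + r2·wrap2 + 2·C·cosβ = 4·2.6730 + 17·3.6102 + 2·54.4702 = 181.0051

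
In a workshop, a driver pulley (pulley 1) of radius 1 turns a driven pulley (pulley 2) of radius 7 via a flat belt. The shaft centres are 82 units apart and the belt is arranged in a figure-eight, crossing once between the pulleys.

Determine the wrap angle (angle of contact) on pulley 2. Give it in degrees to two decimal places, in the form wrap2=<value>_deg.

crossed belt: β = asin((r1+r2)/C) = asin(8/82) = 5.5987°
wrap1 = wrap2 = π + 2β = 191.1975°

wrap2=191.20_deg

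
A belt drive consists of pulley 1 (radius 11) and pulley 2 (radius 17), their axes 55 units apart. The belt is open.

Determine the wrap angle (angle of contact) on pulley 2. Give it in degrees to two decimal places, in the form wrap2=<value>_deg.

open belt: β = asin((r2−r1)/C) = asin(6/55) = 6.2629°
wrap1 = π − 2β = 167.4742°
wrap2 = π + 2β = 192.5258°

wrap2=192.53_deg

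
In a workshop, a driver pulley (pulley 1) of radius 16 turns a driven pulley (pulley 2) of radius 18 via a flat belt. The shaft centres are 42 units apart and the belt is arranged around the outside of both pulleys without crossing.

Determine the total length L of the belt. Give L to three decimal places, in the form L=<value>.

L=190.909

open belt: β = asin((r2−r1)/C) = asin(2/42) = 2.7294°
wrap1 = π − 2β = 174.5412°
wrap2 = π + 2β = 185.4588°
tangent length = C·cosβ = 41.9524
L = r1·wrap1 + r2·wrap2 + 2·C·cosβ = 16·3.0463 + 18·3.2369 + 2·41.9524 = 190.9094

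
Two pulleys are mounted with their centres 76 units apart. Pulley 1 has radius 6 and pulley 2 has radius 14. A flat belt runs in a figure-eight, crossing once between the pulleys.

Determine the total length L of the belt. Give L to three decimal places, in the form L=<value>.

crossed belt: β = asin((r1+r2)/C) = asin(20/76) = 15.2575°
wrap1 = wrap2 = π + 2β = 210.5150°
tangent length = C·cosβ = 73.3212
L = (r1+r2)·wrap + 2·C·cosβ = 20·3.6742 + 2·73.3212 = 220.1260

L=220.126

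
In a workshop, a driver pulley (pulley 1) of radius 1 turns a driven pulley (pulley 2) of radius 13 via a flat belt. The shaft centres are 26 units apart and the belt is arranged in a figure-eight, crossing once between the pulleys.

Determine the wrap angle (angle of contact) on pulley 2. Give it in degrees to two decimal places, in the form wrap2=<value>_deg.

wrap2=245.16_deg

crossed belt: β = asin((r1+r2)/C) = asin(14/26) = 32.5790°
wrap1 = wrap2 = π + 2β = 245.1579°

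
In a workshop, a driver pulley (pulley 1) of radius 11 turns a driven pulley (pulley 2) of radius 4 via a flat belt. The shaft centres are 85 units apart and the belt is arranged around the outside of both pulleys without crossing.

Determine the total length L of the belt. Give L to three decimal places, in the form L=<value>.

L=217.701

open belt: β = asin((r2−r1)/C) = asin(-7/85) = -4.7238°
wrap1 = π − 2β = 189.4477°
wrap2 = π + 2β = 170.5523°
tangent length = C·cosβ = 84.7113
L = r1·wrap1 + r2·wrap2 + 2·C·cosβ = 11·3.3065 + 4·2.9767 + 2·84.7113 = 217.7007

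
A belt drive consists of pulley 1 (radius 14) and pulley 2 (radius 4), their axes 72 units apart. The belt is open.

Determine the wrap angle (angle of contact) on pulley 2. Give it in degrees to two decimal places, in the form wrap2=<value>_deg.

open belt: β = asin((r2−r1)/C) = asin(-10/72) = -7.9836°
wrap1 = π − 2β = 195.9671°
wrap2 = π + 2β = 164.0329°

wrap2=164.03_deg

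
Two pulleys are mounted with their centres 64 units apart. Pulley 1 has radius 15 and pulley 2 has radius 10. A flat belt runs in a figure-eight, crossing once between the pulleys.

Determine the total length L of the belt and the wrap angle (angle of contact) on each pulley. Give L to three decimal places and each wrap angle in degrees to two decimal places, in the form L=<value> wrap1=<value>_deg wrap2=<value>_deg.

crossed belt: β = asin((r1+r2)/C) = asin(25/64) = 22.9934°
wrap1 = wrap2 = π + 2β = 225.9868°
tangent length = C·cosβ = 58.9152
L = (r1+r2)·wrap + 2·C·cosβ = 25·3.9442 + 2·58.9152 = 216.4357

L=216.436 wrap1=225.99_deg wrap2=225.99_deg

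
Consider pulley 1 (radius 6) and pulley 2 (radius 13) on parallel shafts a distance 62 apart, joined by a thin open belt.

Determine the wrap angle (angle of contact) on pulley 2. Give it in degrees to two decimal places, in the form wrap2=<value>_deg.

wrap2=192.97_deg

open belt: β = asin((r2−r1)/C) = asin(7/62) = 6.4827°
wrap1 = π − 2β = 167.0346°
wrap2 = π + 2β = 192.9654°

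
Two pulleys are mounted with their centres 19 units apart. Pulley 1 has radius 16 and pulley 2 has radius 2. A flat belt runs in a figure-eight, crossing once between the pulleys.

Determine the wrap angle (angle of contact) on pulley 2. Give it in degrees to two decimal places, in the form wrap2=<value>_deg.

crossed belt: β = asin((r1+r2)/C) = asin(18/19) = 71.3283°
wrap1 = wrap2 = π + 2β = 322.6566°

wrap2=322.66_deg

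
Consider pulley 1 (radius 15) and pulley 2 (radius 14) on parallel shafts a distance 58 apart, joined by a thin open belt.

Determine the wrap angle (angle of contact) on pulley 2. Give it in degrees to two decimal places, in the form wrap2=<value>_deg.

wrap2=178.02_deg

open belt: β = asin((r2−r1)/C) = asin(-1/58) = -0.9879°
wrap1 = π − 2β = 181.9758°
wrap2 = π + 2β = 178.0242°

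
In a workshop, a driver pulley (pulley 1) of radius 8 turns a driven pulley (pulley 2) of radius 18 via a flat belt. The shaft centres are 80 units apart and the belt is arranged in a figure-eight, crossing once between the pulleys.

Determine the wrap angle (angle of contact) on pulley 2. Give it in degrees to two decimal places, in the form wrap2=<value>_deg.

wrap2=217.93_deg

crossed belt: β = asin((r1+r2)/C) = asin(26/80) = 18.9656°
wrap1 = wrap2 = π + 2β = 217.9311°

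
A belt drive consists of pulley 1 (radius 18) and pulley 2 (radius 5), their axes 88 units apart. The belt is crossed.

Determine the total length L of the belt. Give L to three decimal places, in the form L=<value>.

L=254.303

crossed belt: β = asin((r1+r2)/C) = asin(23/88) = 15.1510°
wrap1 = wrap2 = π + 2β = 210.3020°
tangent length = C·cosβ = 84.9412
L = (r1+r2)·wrap + 2·C·cosβ = 23·3.6705 + 2·84.9412 = 254.3029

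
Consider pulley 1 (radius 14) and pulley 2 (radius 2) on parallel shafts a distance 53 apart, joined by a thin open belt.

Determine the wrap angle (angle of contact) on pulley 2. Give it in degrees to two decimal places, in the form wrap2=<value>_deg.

open belt: β = asin((r2−r1)/C) = asin(-12/53) = -13.0861°
wrap1 = π − 2β = 206.1722°
wrap2 = π + 2β = 153.8278°

wrap2=153.83_deg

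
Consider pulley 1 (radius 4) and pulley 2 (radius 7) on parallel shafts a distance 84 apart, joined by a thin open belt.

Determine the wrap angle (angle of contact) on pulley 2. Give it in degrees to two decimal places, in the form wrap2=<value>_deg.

open belt: β = asin((r2−r1)/C) = asin(3/84) = 2.0467°
wrap1 = π − 2β = 175.9066°
wrap2 = π + 2β = 184.0934°

wrap2=184.09_deg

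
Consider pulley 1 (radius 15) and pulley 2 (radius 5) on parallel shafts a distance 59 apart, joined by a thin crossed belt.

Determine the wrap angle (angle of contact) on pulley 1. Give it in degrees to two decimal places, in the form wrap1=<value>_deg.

crossed belt: β = asin((r1+r2)/C) = asin(20/59) = 19.8149°
wrap1 = wrap2 = π + 2β = 219.6299°

wrap1=219.63_deg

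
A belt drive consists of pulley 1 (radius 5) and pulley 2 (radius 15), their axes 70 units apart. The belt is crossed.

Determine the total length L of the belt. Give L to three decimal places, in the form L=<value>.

crossed belt: β = asin((r1+r2)/C) = asin(20/70) = 16.6015°
wrap1 = wrap2 = π + 2β = 213.2031°
tangent length = C·cosβ = 67.0820
L = (r1+r2)·wrap + 2·C·cosβ = 20·3.7211 + 2·67.0820 = 208.5860

L=208.586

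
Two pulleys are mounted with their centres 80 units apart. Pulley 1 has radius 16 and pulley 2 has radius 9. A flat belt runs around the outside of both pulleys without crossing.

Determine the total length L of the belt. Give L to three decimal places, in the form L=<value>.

open belt: β = asin((r2−r1)/C) = asin(-7/80) = -5.0198°
wrap1 = π − 2β = 190.0396°
wrap2 = π + 2β = 169.9604°
tangent length = C·cosβ = 79.6932
L = r1·wrap1 + r2·wrap2 + 2·C·cosβ = 16·3.3168 + 9·2.9664 + 2·79.6932 = 239.1527

L=239.153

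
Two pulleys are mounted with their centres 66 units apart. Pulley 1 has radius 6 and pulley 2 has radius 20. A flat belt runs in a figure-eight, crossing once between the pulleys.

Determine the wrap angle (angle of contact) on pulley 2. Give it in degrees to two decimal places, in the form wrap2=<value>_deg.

wrap2=226.40_deg

crossed belt: β = asin((r1+r2)/C) = asin(26/66) = 23.1998°
wrap1 = wrap2 = π + 2β = 226.3997°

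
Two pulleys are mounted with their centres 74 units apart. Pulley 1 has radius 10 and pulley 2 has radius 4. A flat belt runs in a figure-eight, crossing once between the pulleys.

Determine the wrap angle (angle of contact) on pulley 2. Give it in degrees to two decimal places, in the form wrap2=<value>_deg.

crossed belt: β = asin((r1+r2)/C) = asin(14/74) = 10.9055°
wrap1 = wrap2 = π + 2β = 201.8109°

wrap2=201.81_deg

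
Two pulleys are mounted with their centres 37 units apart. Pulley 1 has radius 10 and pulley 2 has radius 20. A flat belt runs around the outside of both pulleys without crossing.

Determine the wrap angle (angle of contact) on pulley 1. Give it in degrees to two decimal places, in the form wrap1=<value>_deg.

open belt: β = asin((r2−r1)/C) = asin(10/37) = 15.6804°
wrap1 = π − 2β = 148.6393°
wrap2 = π + 2β = 211.3607°

wrap1=148.64_deg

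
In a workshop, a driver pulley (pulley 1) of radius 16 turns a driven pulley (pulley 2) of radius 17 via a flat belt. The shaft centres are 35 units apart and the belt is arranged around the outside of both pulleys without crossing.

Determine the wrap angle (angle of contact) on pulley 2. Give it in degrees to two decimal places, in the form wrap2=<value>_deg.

open belt: β = asin((r2−r1)/C) = asin(1/35) = 1.6372°
wrap1 = π − 2β = 176.7255°
wrap2 = π + 2β = 183.2745°

wrap2=183.27_deg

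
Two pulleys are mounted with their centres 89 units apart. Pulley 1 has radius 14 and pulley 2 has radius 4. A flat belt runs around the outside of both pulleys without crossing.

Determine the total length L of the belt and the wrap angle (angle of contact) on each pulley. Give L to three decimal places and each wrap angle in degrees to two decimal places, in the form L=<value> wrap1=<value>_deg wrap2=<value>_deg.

L=235.673 wrap1=192.90_deg wrap2=167.10_deg

open belt: β = asin((r2−r1)/C) = asin(-10/89) = -6.4514°
wrap1 = π − 2β = 192.9027°
wrap2 = π + 2β = 167.0973°
tangent length = C·cosβ = 88.4364
L = r1·wrap1 + r2·wrap2 + 2·C·cosβ = 14·3.3668 + 4·2.9164 + 2·88.4364 = 235.6734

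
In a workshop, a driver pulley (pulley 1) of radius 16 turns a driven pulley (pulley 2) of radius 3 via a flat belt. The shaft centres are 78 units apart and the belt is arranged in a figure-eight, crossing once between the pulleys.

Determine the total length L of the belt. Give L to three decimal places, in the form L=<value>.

L=220.342

crossed belt: β = asin((r1+r2)/C) = asin(19/78) = 14.0985°
wrap1 = wrap2 = π + 2β = 208.1970°
tangent length = C·cosβ = 75.6505
L = (r1+r2)·wrap + 2·C·cosβ = 19·3.6337 + 2·75.6505 = 220.3418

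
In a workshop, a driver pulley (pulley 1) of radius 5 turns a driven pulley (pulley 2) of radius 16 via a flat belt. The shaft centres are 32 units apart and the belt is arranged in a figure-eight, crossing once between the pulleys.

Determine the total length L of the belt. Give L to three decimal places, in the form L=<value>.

L=144.329

crossed belt: β = asin((r1+r2)/C) = asin(21/32) = 41.0145°
wrap1 = wrap2 = π + 2β = 262.0290°
tangent length = C·cosβ = 24.1454
L = (r1+r2)·wrap + 2·C·cosβ = 21·4.5733 + 2·24.1454 = 144.3294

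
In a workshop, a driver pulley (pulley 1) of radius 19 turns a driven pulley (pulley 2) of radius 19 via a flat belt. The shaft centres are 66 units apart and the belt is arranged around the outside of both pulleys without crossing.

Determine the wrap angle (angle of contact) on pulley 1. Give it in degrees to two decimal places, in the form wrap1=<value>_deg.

wrap1=180.00_deg

open belt: β = asin((r2−r1)/C) = asin(0/66) = 0.0000°
wrap1 = π − 2β = 180.0000°
wrap2 = π + 2β = 180.0000°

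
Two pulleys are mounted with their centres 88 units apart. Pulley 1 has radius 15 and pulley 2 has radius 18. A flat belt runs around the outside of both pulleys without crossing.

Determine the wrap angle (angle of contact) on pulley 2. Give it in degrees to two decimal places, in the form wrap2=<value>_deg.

open belt: β = asin((r2−r1)/C) = asin(3/88) = 1.9536°
wrap1 = π − 2β = 176.0927°
wrap2 = π + 2β = 183.9073°

wrap2=183.91_deg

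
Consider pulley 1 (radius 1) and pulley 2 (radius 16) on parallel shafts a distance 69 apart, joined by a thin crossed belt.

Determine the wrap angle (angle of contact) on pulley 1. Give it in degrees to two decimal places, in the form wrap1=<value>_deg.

wrap1=208.53_deg

crossed belt: β = asin((r1+r2)/C) = asin(17/69) = 14.2632°
wrap1 = wrap2 = π + 2β = 208.5264°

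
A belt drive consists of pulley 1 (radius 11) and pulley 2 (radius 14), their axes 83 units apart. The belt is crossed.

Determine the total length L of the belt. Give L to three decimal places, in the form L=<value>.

L=252.128

crossed belt: β = asin((r1+r2)/C) = asin(25/83) = 17.5300°
wrap1 = wrap2 = π + 2β = 215.0600°
tangent length = C·cosβ = 79.1454
L = (r1+r2)·wrap + 2·C·cosβ = 25·3.7535 + 2·79.1454 = 252.1285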